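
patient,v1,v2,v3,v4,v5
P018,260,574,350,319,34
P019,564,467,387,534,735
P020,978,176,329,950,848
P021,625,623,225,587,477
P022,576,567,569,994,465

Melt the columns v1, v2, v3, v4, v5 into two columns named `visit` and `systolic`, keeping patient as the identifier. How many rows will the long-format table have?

5 patient values × 5 melted columns = 25 rows.

25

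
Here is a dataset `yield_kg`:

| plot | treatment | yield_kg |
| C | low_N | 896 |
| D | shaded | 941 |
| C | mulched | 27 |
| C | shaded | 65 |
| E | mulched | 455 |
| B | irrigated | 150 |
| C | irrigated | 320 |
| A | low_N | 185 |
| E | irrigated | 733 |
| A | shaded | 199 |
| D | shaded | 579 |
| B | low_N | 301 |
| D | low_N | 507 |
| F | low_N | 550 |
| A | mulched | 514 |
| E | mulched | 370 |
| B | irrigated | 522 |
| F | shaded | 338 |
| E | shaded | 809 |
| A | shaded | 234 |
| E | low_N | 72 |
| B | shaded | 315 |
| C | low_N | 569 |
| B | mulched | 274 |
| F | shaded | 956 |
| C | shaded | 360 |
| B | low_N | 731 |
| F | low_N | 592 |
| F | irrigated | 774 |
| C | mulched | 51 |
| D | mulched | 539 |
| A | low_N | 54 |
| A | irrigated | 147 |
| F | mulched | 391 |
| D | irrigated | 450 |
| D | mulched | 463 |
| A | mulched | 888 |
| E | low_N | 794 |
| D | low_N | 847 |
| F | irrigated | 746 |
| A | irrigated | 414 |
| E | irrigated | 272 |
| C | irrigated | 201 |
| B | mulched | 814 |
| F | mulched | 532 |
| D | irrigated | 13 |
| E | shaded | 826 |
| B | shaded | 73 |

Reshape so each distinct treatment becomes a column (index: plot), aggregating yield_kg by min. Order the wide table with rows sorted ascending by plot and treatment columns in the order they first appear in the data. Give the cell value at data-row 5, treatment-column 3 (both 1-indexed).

With rows sorted ascending by plot, row 5 is plot=E. treatment columns in first-appearance order: low_N, shaded, mulched, irrigated; column 3 is mulched.
Long rows with plot=E, treatment=mulched: min(455, 370) = 370.

370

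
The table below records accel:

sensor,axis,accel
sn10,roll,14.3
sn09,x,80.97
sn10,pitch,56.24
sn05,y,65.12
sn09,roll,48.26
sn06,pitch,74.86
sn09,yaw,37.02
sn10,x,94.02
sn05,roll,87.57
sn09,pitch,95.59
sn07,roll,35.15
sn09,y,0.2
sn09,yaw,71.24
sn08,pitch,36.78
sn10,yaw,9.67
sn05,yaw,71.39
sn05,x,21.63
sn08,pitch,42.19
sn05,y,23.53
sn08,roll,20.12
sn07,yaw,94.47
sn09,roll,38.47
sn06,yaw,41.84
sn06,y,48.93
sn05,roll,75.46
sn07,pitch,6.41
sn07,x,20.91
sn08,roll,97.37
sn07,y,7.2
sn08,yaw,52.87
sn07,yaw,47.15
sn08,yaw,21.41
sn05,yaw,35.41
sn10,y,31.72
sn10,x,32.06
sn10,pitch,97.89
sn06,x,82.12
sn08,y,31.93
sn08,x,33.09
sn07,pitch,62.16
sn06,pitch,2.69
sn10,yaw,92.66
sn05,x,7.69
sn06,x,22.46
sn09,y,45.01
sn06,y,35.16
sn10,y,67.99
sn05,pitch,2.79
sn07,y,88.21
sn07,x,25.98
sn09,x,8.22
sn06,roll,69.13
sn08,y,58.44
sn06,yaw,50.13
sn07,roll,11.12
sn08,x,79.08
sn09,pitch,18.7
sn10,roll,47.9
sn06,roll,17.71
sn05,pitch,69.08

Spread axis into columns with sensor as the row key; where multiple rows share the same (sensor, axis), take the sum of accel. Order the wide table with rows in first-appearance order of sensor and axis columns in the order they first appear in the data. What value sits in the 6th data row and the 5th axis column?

74.28

With rows in first-appearance order of sensor, row 6 is sensor=sn08. axis columns in first-appearance order: roll, x, pitch, y, yaw; column 5 is yaw.
Long rows with sensor=sn08, axis=yaw: 52.87 + 21.41 = 74.28.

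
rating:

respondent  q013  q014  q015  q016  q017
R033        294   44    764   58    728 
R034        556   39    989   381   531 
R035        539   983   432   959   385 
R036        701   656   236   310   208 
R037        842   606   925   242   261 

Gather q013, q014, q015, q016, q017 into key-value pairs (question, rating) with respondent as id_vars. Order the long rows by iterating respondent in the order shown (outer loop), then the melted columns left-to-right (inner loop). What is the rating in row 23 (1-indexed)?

925

25 rows total (5 × 5). Row 23: index ⌊(23-1)/5⌋ = 4 into respondent → R037; (23-1) mod 5 = 2 into the melted columns → q015.
So row 23 is (R037, q015, 925); rating = 925.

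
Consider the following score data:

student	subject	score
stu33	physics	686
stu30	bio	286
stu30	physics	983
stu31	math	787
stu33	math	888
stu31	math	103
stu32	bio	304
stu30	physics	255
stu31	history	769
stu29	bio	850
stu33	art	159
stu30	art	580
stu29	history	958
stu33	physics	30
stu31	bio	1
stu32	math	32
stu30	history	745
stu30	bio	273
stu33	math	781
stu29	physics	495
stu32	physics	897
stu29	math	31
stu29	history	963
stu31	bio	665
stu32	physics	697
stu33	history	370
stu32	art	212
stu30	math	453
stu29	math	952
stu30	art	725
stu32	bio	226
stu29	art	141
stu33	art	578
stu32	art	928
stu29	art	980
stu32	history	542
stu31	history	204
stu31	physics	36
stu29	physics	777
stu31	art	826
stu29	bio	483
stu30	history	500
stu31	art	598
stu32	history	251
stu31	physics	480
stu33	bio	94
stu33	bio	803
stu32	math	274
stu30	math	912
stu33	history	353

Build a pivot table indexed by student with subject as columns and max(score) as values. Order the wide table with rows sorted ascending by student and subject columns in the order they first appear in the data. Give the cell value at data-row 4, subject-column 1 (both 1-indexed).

897

With rows sorted ascending by student, row 4 is student=stu32. subject columns in first-appearance order: physics, bio, math, history, art; column 1 is physics.
Long rows with student=stu32, subject=physics: max(897, 697) = 897.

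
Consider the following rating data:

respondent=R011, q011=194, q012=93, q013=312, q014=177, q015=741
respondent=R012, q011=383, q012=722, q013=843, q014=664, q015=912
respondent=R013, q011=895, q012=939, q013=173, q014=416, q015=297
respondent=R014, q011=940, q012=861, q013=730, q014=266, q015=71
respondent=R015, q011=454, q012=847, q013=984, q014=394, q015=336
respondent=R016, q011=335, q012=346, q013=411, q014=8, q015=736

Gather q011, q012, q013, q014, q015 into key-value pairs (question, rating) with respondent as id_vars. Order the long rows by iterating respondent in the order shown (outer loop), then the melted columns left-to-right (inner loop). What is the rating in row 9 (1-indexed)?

664

30 rows total (6 × 5). Row 9: index ⌊(9-1)/5⌋ = 1 into respondent → R012; (9-1) mod 5 = 3 into the melted columns → q014.
So row 9 is (R012, q014, 664); rating = 664.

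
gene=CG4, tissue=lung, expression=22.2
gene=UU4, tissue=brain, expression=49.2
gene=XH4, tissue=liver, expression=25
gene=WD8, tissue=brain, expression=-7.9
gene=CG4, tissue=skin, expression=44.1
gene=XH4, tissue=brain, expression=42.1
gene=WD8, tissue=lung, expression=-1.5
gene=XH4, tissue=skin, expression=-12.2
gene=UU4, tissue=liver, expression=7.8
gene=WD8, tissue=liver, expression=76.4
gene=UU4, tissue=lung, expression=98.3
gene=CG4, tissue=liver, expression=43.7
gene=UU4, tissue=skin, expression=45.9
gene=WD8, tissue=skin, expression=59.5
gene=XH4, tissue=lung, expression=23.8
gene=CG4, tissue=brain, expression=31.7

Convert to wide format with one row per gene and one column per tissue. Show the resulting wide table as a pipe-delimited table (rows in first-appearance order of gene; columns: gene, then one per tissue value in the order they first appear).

| gene | lung | brain | liver | skin |
| CG4 | 22.2 | 31.7 | 43.7 | 44.1 |
| UU4 | 98.3 | 49.2 | 7.8 | 45.9 |
| XH4 | 23.8 | 42.1 | 25 | -12.2 |
| WD8 | -1.5 | -7.9 | 76.4 | 59.5 |

Columns: gene plus the 4 distinct tissue values (lung, brain, liver, skin).
For example, row CG4 column lung takes expression=22.2 from the long row (CG4, lung).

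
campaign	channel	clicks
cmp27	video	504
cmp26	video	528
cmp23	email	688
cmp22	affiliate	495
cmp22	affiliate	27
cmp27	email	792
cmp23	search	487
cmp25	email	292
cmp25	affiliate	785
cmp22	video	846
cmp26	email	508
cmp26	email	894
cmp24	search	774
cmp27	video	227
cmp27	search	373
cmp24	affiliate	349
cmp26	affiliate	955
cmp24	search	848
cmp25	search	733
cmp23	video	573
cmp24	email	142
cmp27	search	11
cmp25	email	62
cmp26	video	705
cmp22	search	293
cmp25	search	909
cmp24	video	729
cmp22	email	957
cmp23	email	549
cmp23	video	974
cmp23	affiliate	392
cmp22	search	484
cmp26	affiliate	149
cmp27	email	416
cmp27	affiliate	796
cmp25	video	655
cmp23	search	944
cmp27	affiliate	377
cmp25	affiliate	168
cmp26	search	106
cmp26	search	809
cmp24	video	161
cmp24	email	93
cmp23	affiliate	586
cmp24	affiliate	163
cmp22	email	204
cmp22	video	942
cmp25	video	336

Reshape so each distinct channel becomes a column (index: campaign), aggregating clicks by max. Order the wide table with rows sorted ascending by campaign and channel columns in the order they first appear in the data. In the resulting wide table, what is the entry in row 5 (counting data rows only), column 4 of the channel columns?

809

With rows sorted ascending by campaign, row 5 is campaign=cmp26. channel columns in first-appearance order: video, email, affiliate, search; column 4 is search.
Long rows with campaign=cmp26, channel=search: max(106, 809) = 809.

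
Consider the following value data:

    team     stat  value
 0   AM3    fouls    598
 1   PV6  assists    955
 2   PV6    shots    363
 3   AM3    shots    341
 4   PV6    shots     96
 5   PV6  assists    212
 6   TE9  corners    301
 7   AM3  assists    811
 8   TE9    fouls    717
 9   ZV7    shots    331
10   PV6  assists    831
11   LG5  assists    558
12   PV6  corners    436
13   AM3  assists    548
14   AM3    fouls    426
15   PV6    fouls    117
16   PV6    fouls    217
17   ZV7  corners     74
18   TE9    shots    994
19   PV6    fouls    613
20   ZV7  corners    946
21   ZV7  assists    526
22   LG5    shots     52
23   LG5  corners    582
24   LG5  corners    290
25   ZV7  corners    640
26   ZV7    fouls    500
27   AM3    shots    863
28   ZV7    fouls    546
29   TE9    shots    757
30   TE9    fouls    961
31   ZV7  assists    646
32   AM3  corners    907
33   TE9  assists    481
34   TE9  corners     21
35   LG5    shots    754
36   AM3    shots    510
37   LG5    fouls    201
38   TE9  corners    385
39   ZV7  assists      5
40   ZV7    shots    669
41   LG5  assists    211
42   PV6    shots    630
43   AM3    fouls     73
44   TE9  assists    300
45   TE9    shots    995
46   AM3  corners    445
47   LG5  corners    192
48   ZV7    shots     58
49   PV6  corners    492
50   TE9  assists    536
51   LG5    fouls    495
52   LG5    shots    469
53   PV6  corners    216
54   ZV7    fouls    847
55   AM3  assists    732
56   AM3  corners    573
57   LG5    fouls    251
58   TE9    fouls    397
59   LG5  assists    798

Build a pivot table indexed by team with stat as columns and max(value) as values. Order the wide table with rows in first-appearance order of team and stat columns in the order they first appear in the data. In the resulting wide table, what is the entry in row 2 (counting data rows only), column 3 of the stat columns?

630

With rows in first-appearance order of team, row 2 is team=PV6. stat columns in first-appearance order: fouls, assists, shots, corners; column 3 is shots.
Long rows with team=PV6, stat=shots: max(363, 96, 630) = 630.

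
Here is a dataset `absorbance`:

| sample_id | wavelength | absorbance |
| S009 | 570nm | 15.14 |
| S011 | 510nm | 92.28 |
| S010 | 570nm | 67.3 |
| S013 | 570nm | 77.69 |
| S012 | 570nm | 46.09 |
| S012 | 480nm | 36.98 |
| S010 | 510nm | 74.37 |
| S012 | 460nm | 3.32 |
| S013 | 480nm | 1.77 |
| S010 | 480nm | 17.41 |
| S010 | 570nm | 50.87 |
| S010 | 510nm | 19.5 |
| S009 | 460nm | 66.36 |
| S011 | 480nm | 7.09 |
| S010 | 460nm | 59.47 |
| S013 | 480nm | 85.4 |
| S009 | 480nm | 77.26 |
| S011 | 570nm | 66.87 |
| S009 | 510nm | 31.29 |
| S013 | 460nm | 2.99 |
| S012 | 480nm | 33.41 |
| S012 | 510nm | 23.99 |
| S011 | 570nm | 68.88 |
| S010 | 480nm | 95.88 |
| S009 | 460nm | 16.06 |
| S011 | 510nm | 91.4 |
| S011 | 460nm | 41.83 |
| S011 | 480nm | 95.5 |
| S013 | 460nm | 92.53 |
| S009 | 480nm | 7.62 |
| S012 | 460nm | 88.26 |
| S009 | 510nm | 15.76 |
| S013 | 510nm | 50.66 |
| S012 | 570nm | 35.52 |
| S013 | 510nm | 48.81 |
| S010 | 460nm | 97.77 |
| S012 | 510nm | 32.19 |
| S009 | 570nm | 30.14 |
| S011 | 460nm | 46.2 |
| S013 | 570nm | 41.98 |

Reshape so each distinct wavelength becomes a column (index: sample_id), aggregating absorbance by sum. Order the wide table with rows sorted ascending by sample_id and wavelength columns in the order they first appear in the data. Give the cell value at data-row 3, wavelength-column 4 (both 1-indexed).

88.03

With rows sorted ascending by sample_id, row 3 is sample_id=S011. wavelength columns in first-appearance order: 570nm, 510nm, 480nm, 460nm; column 4 is 460nm.
Long rows with sample_id=S011, wavelength=460nm: 41.83 + 46.2 = 88.03.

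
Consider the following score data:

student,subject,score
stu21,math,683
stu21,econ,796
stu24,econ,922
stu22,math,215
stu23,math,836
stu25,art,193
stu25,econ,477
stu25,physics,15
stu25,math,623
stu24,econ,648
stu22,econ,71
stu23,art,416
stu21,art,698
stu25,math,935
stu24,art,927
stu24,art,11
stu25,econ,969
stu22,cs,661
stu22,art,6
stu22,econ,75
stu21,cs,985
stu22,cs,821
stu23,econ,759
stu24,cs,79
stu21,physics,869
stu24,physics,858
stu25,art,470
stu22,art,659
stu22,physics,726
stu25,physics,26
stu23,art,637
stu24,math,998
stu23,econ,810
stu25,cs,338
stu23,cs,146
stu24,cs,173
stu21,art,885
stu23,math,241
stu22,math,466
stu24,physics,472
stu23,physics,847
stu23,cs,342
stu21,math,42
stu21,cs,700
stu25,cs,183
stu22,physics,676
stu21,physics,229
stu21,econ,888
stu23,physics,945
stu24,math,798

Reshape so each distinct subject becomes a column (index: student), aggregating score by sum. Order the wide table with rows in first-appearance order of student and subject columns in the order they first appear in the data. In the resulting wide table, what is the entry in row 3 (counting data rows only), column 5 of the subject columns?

1482

With rows in first-appearance order of student, row 3 is student=stu22. subject columns in first-appearance order: math, econ, art, physics, cs; column 5 is cs.
Long rows with student=stu22, subject=cs: 661 + 821 = 1482.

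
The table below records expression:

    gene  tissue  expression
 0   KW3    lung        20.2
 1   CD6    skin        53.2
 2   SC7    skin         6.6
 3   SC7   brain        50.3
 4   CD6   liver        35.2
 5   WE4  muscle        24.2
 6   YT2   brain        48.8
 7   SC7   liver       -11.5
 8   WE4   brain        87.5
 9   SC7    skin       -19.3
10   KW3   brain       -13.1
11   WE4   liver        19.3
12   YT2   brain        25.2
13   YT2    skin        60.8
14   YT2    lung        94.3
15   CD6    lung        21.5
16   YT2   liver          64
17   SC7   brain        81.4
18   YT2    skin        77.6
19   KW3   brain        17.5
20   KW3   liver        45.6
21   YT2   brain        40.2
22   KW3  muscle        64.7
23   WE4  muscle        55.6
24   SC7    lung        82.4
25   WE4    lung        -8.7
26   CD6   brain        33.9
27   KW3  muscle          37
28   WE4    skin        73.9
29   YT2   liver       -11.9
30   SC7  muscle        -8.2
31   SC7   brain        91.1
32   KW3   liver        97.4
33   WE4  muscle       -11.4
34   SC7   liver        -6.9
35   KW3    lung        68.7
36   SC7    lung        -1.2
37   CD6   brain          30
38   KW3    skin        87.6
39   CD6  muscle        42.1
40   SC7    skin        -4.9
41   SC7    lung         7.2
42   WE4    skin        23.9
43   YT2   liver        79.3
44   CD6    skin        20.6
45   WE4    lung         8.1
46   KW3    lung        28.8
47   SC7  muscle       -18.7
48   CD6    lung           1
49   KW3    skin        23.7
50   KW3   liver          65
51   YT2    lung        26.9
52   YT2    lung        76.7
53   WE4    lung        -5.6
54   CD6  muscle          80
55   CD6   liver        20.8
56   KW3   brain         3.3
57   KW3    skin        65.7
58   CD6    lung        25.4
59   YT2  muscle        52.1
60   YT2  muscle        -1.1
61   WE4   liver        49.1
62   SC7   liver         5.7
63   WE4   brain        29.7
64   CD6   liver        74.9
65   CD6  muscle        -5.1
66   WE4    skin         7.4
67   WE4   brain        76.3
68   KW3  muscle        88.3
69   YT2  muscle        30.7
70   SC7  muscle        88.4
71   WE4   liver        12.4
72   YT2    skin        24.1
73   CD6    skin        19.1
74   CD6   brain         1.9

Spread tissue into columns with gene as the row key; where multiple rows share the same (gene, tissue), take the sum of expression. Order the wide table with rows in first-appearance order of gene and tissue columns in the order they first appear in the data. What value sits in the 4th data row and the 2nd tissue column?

105.2

With rows in first-appearance order of gene, row 4 is gene=WE4. tissue columns in first-appearance order: lung, skin, brain, liver, muscle; column 2 is skin.
Long rows with gene=WE4, tissue=skin: 73.9 + 23.9 + 7.4 = 105.2.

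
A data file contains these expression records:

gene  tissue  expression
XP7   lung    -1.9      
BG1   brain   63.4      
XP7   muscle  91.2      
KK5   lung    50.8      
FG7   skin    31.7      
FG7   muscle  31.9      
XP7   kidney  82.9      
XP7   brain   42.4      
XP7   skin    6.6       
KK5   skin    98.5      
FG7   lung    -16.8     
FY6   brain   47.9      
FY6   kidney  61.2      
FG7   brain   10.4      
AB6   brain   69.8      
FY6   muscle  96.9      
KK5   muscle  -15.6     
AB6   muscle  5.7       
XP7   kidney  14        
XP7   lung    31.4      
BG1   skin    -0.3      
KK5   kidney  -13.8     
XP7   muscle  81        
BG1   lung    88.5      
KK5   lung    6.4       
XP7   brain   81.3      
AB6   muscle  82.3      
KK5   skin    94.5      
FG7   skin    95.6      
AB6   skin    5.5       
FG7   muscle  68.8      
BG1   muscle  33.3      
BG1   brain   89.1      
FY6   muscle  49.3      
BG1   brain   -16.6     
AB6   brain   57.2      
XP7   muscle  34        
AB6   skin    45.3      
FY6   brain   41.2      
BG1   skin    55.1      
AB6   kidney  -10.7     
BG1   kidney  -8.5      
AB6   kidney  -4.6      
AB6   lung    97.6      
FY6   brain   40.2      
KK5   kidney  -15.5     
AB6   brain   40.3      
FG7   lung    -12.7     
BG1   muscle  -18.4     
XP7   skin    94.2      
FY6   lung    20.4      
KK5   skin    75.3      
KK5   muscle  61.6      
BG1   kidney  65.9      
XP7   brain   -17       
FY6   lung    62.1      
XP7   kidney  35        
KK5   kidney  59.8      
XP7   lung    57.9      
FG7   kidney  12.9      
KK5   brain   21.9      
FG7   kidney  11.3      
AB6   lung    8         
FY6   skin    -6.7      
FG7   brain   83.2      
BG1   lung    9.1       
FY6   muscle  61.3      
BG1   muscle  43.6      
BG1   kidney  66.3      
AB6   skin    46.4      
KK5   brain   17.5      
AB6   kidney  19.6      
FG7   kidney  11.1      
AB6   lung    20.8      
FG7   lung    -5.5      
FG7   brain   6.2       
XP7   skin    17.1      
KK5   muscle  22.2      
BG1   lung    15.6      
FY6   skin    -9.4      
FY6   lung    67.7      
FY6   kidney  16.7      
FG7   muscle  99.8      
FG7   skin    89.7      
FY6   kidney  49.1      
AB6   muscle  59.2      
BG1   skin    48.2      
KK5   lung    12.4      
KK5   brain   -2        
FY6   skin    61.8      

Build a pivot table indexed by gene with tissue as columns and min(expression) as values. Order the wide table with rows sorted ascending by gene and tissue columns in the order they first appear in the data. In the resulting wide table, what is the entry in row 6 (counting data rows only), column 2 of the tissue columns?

-17

With rows sorted ascending by gene, row 6 is gene=XP7. tissue columns in first-appearance order: lung, brain, muscle, skin, kidney; column 2 is brain.
Long rows with gene=XP7, tissue=brain: min(42.4, 81.3, -17) = -17.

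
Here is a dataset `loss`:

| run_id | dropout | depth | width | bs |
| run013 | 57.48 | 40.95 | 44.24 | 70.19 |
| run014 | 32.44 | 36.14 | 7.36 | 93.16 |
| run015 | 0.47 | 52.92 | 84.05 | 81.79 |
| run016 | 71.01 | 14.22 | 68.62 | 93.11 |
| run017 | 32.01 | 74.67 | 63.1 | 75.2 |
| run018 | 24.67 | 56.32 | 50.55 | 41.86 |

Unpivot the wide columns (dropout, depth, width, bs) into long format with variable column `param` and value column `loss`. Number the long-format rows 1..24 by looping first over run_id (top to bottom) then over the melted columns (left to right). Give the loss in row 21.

24.67

24 rows total (6 × 4). Row 21: index ⌊(21-1)/4⌋ = 5 into run_id → run018; (21-1) mod 4 = 0 into the melted columns → dropout.
So row 21 is (run018, dropout, 24.67); loss = 24.67.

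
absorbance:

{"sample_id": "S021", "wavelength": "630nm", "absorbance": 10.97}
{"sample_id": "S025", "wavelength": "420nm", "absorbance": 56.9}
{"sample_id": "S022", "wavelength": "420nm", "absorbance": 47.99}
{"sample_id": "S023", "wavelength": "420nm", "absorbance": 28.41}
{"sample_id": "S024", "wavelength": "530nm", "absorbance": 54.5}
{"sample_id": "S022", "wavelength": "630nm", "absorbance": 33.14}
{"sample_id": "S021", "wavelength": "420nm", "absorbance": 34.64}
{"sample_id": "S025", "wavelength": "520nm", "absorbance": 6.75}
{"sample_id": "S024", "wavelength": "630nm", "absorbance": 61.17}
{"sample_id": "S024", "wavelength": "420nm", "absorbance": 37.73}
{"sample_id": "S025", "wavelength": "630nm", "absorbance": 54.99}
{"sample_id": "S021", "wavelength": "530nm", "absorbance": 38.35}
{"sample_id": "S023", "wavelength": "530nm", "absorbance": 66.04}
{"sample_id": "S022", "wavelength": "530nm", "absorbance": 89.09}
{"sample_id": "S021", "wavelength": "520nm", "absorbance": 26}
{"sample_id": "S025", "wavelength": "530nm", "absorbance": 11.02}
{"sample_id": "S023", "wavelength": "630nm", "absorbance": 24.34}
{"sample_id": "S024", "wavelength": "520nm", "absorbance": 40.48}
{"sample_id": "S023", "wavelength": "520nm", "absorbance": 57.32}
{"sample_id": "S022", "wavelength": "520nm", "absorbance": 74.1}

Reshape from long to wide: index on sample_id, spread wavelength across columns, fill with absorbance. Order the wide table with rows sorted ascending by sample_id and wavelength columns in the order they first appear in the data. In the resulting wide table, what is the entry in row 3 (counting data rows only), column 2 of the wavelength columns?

28.41

With rows sorted ascending by sample_id, row 3 is sample_id=S023. wavelength columns in first-appearance order: 630nm, 420nm, 530nm, 520nm; column 2 is 420nm.
Long rows with sample_id=S023, wavelength=420nm: absorbance = 28.41.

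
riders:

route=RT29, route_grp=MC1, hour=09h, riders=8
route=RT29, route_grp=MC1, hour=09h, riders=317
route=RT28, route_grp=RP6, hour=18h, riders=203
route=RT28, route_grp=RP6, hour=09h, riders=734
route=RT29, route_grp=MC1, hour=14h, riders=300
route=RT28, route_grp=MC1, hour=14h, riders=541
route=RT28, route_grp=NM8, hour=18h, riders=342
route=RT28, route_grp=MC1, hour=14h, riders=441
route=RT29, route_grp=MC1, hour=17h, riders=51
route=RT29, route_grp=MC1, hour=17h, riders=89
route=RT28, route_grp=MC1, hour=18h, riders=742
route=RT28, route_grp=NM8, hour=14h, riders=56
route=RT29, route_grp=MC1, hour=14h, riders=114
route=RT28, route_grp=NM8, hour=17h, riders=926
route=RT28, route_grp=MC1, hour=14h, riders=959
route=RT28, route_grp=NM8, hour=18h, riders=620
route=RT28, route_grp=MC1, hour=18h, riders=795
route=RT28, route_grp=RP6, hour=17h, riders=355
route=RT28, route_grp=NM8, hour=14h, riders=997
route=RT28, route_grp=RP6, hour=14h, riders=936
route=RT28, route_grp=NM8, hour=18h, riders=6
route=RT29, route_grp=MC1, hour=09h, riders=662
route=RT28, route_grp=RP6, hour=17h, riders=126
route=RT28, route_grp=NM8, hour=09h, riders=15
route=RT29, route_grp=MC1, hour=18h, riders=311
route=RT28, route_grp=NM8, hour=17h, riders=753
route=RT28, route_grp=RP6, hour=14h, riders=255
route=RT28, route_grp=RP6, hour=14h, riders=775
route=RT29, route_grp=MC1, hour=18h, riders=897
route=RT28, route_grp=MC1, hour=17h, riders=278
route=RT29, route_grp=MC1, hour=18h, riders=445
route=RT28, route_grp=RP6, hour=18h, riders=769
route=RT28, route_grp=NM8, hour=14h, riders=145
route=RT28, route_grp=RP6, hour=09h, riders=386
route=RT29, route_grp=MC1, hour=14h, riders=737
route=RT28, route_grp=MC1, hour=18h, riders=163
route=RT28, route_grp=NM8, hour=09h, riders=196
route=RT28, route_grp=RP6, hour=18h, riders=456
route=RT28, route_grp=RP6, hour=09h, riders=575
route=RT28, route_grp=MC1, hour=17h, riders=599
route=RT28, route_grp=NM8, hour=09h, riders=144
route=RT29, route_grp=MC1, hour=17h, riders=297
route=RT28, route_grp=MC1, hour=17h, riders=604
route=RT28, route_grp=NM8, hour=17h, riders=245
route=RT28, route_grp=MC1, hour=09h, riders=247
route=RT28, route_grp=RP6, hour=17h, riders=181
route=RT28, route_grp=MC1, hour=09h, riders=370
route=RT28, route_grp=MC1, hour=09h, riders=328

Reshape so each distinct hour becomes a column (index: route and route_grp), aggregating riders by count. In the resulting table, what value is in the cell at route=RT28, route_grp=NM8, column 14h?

3

Rows with route=RT28, route_grp=NM8 and hour=14h: riders values are 56, 997, 145.
3 rows match — count = 3.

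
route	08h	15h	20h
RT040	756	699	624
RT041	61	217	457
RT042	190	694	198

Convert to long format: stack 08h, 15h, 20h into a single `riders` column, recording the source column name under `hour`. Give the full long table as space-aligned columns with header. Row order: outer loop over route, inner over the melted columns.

route  hour  riders
RT040  08h   756   
RT040  15h   699   
RT040  20h   624   
RT041  08h   61    
RT041  15h   217   
RT041  20h   457   
RT042  08h   190   
RT042  15h   694   
RT042  20h   198   

Each (route, column) pair becomes one row: 3 × 3 = 9 rows.
For example, (RT040, 08h) → riders=756.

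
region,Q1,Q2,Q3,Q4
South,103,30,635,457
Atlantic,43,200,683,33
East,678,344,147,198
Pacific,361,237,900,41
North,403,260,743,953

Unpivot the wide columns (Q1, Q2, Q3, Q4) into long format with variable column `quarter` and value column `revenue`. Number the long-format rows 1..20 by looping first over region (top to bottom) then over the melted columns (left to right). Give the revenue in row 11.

20 rows total (5 × 4). Row 11: index ⌊(11-1)/4⌋ = 2 into region → East; (11-1) mod 4 = 2 into the melted columns → Q3.
So row 11 is (East, Q3, 147); revenue = 147.

147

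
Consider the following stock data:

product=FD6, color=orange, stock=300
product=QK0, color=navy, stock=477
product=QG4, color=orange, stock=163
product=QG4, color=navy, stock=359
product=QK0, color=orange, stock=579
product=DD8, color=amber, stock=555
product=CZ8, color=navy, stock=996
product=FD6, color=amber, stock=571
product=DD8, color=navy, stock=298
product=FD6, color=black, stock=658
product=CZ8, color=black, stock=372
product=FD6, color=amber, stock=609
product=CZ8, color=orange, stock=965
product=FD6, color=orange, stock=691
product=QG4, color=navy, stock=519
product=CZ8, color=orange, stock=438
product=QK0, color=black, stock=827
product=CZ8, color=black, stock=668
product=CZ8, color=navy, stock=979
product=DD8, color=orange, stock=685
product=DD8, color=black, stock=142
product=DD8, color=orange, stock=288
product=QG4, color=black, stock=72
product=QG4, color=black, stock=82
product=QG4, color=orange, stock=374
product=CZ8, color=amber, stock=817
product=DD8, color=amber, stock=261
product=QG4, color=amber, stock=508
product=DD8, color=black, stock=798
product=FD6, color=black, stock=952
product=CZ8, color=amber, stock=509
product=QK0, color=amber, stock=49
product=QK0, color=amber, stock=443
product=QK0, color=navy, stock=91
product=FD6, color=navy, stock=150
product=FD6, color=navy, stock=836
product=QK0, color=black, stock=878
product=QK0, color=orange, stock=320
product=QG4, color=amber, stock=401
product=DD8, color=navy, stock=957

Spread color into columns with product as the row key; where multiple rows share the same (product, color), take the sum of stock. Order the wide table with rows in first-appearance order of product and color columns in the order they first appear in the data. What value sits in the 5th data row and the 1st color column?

1403

With rows in first-appearance order of product, row 5 is product=CZ8. color columns in first-appearance order: orange, navy, amber, black; column 1 is orange.
Long rows with product=CZ8, color=orange: 965 + 438 = 1403.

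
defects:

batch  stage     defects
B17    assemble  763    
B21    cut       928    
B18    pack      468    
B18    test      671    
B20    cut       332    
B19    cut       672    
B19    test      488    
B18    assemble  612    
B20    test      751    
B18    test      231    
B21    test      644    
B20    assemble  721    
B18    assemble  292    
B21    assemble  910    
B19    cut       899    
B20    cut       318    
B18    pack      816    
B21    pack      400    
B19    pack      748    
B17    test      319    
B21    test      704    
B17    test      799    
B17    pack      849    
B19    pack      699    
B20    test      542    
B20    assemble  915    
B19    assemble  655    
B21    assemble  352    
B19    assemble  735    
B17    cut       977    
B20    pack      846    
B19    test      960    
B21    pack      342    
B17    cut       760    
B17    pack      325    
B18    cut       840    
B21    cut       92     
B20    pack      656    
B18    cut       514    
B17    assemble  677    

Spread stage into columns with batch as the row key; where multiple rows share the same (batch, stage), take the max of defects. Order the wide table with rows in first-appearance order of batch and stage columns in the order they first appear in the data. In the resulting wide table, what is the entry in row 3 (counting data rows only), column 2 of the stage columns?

840

With rows in first-appearance order of batch, row 3 is batch=B18. stage columns in first-appearance order: assemble, cut, pack, test; column 2 is cut.
Long rows with batch=B18, stage=cut: max(840, 514) = 840.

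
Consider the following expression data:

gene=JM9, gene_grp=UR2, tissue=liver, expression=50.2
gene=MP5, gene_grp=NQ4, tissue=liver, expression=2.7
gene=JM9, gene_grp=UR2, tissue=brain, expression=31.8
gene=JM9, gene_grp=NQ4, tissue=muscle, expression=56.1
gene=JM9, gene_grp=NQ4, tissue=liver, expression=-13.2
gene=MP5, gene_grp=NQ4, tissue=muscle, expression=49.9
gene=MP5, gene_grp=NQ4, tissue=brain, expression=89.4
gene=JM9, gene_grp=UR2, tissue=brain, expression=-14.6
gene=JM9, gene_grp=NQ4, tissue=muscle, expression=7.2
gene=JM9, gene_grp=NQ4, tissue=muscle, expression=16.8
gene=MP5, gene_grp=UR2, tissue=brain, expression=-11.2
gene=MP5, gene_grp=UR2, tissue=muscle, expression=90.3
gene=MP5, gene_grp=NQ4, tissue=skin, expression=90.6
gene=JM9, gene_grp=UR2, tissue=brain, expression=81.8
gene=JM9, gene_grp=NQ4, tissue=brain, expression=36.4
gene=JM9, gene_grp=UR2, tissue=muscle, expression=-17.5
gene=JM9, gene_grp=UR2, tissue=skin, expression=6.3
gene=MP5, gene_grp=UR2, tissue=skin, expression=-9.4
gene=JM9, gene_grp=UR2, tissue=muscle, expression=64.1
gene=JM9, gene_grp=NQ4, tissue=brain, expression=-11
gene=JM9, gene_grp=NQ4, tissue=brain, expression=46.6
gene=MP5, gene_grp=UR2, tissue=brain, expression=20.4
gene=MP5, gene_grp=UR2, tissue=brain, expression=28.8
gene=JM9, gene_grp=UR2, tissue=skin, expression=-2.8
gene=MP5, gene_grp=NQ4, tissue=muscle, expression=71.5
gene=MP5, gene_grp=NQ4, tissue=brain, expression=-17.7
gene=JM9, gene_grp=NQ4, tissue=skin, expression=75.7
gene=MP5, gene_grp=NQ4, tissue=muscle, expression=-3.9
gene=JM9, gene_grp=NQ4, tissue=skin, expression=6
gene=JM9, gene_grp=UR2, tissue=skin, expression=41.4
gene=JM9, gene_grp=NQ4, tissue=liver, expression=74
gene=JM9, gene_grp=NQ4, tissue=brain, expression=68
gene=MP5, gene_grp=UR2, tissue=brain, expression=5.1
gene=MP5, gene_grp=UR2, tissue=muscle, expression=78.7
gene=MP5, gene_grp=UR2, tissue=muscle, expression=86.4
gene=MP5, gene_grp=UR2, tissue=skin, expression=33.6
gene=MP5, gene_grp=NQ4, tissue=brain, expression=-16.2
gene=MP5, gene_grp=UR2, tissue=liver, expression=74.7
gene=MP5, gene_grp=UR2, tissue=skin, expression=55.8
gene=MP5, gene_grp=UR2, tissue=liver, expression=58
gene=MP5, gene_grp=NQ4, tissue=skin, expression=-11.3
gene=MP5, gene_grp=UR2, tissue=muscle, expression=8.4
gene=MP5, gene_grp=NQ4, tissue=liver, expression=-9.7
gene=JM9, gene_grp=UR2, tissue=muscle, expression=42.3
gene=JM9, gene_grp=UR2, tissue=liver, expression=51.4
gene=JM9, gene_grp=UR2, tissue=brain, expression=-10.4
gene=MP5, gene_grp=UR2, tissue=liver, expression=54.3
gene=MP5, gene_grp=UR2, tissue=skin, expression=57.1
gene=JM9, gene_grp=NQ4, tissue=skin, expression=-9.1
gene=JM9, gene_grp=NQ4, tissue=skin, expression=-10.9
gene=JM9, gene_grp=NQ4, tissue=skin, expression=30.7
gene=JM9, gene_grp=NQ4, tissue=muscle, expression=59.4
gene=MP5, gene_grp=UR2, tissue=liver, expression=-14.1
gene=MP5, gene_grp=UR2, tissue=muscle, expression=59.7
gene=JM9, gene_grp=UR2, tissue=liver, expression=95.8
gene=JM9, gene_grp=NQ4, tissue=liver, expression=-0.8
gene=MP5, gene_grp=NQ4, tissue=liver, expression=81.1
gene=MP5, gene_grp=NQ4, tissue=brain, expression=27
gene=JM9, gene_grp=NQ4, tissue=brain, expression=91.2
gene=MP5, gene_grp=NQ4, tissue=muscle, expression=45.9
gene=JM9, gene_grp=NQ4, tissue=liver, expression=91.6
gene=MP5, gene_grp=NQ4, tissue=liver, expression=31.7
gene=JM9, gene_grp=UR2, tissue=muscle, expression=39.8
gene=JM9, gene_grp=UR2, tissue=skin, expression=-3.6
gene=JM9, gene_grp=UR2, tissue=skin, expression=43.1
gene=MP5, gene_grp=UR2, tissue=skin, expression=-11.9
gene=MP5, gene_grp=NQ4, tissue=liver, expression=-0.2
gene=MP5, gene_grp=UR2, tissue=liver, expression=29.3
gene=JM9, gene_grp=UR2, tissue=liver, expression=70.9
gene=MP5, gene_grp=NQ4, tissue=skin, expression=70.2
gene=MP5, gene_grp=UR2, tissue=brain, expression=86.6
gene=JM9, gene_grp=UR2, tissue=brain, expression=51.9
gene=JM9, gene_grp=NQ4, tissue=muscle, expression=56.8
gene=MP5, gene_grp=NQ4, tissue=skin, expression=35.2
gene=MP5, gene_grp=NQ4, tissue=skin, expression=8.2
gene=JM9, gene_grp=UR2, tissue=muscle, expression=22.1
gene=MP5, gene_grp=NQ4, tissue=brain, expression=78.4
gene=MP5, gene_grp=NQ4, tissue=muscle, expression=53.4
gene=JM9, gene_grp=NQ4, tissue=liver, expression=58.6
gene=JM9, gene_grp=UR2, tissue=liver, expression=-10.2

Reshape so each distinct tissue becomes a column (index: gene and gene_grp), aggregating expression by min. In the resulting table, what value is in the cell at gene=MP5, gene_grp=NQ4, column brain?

-17.7

Rows with gene=MP5, gene_grp=NQ4 and tissue=brain: expression values are 89.4, -17.7, -16.2, 27, 78.4.
min(89.4, -17.7, -16.2, 27, 78.4) = -17.7.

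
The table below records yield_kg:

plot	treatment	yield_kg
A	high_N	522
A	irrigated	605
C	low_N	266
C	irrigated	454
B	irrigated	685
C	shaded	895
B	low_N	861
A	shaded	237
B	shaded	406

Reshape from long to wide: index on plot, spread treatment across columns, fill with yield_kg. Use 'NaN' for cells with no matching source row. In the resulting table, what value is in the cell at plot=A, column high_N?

522

The long row with plot=A, treatment=high_N has yield_kg=522.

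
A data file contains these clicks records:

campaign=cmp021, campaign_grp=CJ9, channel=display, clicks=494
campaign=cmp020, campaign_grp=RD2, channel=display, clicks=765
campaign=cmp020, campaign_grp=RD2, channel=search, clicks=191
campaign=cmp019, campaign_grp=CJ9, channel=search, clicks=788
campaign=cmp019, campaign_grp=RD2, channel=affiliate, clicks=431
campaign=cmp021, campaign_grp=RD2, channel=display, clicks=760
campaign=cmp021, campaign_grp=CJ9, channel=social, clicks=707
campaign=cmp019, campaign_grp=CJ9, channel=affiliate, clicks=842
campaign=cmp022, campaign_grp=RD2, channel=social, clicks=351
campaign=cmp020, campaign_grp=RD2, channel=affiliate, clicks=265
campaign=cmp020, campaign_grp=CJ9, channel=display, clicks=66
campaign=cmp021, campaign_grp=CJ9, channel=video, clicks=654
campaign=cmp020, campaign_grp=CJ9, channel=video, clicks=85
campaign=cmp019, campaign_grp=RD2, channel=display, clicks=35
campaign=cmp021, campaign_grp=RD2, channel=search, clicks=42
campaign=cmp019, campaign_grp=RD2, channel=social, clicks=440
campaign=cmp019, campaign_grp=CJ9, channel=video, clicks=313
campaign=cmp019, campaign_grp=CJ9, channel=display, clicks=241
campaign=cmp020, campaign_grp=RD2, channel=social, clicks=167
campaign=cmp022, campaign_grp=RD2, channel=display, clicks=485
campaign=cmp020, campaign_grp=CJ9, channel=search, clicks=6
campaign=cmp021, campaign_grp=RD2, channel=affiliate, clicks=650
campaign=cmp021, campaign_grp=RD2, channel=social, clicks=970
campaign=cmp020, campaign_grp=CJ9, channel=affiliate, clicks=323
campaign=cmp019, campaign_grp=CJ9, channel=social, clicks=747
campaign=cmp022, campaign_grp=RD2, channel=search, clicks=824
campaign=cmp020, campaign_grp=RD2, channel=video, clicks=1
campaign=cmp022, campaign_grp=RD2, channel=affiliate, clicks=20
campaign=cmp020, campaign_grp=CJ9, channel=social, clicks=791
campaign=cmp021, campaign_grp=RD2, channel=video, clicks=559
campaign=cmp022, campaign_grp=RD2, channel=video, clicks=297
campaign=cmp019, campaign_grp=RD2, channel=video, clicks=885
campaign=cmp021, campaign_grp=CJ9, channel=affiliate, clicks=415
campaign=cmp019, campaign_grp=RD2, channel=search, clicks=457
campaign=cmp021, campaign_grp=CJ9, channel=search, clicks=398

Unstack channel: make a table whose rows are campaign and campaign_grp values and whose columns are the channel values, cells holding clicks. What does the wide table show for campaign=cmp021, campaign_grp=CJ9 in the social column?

Wide layout: rows indexed by campaign and campaign_grp, columns are the 5 distinct channel values (display, search, affiliate, social, video).
Cell (campaign=cmp021, campaign_grp=CJ9, channel=social) draws from the long row where campaign=cmp021, campaign_grp=CJ9 and channel=social, which has clicks=707.

707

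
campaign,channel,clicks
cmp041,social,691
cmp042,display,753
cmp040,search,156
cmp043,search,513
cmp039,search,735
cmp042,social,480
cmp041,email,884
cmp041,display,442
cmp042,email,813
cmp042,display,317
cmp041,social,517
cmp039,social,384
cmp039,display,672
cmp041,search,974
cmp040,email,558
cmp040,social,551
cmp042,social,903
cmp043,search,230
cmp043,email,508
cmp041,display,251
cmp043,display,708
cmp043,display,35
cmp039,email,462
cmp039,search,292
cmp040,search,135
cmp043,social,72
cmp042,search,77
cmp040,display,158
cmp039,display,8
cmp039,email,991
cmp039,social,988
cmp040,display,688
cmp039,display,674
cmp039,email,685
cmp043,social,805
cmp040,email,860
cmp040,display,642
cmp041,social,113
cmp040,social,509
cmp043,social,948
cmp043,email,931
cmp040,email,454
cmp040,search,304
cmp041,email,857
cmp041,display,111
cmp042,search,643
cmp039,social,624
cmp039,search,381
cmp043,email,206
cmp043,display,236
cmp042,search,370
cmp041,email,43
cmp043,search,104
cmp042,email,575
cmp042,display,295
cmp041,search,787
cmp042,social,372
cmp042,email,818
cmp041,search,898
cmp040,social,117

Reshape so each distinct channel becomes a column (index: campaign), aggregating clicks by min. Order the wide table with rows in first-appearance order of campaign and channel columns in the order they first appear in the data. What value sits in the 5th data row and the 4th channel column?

462

With rows in first-appearance order of campaign, row 5 is campaign=cmp039. channel columns in first-appearance order: social, display, search, email; column 4 is email.
Long rows with campaign=cmp039, channel=email: min(462, 991, 685) = 462.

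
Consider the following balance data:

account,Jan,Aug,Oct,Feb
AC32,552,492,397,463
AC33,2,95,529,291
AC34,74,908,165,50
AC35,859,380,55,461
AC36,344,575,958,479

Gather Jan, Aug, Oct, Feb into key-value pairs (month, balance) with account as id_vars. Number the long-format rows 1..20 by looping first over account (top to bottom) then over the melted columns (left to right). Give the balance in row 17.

344

20 rows total (5 × 4). Row 17: index ⌊(17-1)/4⌋ = 4 into account → AC36; (17-1) mod 4 = 0 into the melted columns → Jan.
So row 17 is (AC36, Jan, 344); balance = 344.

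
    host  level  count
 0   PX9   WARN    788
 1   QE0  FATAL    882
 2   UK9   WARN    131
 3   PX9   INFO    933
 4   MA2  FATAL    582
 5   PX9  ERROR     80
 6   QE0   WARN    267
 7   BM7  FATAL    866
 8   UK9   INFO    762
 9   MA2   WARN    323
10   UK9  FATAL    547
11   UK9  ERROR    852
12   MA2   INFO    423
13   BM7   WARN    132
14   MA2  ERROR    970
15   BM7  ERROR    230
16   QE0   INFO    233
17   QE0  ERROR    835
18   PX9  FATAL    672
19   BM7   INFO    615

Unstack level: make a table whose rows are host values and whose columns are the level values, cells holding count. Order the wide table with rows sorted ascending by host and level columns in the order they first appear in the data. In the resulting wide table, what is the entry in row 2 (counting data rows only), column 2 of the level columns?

With rows sorted ascending by host, row 2 is host=MA2. level columns in first-appearance order: WARN, FATAL, INFO, ERROR; column 2 is FATAL.
Long rows with host=MA2, level=FATAL: count = 582.

582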